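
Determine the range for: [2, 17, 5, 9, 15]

15

Step 1: Identify the maximum value: max = 17
Step 2: Identify the minimum value: min = 2
Step 3: Range = max - min = 17 - 2 = 15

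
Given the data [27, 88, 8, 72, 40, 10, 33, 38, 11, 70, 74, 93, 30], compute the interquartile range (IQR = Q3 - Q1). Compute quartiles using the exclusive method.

54

Step 1: Sort the data: [8, 10, 11, 27, 30, 33, 38, 40, 70, 72, 74, 88, 93]
Step 2: n = 13
Step 3: Using the exclusive quartile method:
  Q1 = 19
  Q2 (median) = 38
  Q3 = 73
  IQR = Q3 - Q1 = 73 - 19 = 54
Step 4: IQR = 54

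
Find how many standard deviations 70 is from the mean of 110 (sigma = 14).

-2.8571

Step 1: Recall the z-score formula: z = (x - mu) / sigma
Step 2: Substitute values: z = (70 - 110) / 14
Step 3: z = -40 / 14 = -2.8571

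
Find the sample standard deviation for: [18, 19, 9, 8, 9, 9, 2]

5.9682

Step 1: Compute the mean: 10.5714
Step 2: Sum of squared deviations from the mean: 213.7143
Step 3: Sample variance = 213.7143 / 6 = 35.619
Step 4: Standard deviation = sqrt(35.619) = 5.9682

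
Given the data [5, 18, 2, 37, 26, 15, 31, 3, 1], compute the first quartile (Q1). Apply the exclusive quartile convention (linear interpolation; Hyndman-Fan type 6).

2.5

Step 1: Sort the data: [1, 2, 3, 5, 15, 18, 26, 31, 37]
Step 2: n = 9
Step 3: Using the exclusive quartile method:
  Q1 = 2.5
  Q2 (median) = 15
  Q3 = 28.5
  IQR = Q3 - Q1 = 28.5 - 2.5 = 26
Step 4: Q1 = 2.5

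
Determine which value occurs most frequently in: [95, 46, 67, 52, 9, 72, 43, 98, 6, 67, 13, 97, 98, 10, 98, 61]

98

Step 1: Count the frequency of each value:
  6: appears 1 time(s)
  9: appears 1 time(s)
  10: appears 1 time(s)
  13: appears 1 time(s)
  43: appears 1 time(s)
  46: appears 1 time(s)
  52: appears 1 time(s)
  61: appears 1 time(s)
  67: appears 2 time(s)
  72: appears 1 time(s)
  95: appears 1 time(s)
  97: appears 1 time(s)
  98: appears 3 time(s)
Step 2: The value 98 appears most frequently (3 times).
Step 3: Mode = 98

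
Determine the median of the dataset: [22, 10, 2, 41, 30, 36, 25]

25

Step 1: Sort the data in ascending order: [2, 10, 22, 25, 30, 36, 41]
Step 2: The number of values is n = 7.
Step 3: Since n is odd, the median is the middle value at position 4: 25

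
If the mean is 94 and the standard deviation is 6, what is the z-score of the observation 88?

-1

Step 1: Recall the z-score formula: z = (x - mu) / sigma
Step 2: Substitute values: z = (88 - 94) / 6
Step 3: z = -6 / 6 = -1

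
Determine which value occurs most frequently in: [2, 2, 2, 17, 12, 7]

2

Step 1: Count the frequency of each value:
  2: appears 3 time(s)
  7: appears 1 time(s)
  12: appears 1 time(s)
  17: appears 1 time(s)
Step 2: The value 2 appears most frequently (3 times).
Step 3: Mode = 2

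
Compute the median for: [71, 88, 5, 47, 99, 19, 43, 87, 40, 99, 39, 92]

59

Step 1: Sort the data in ascending order: [5, 19, 39, 40, 43, 47, 71, 87, 88, 92, 99, 99]
Step 2: The number of values is n = 12.
Step 3: Since n is even, the median is the average of positions 6 and 7:
  Median = (47 + 71) / 2 = 59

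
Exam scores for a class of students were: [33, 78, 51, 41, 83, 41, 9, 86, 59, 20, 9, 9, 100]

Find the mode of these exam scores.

9

Step 1: Count the frequency of each value:
  9: appears 3 time(s)
  20: appears 1 time(s)
  33: appears 1 time(s)
  41: appears 2 time(s)
  51: appears 1 time(s)
  59: appears 1 time(s)
  78: appears 1 time(s)
  83: appears 1 time(s)
  86: appears 1 time(s)
  100: appears 1 time(s)
Step 2: The value 9 appears most frequently (3 times).
Step 3: Mode = 9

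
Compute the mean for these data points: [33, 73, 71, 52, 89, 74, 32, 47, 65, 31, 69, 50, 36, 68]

56.4286

Step 1: Sum all values: 33 + 73 + 71 + 52 + 89 + 74 + 32 + 47 + 65 + 31 + 69 + 50 + 36 + 68 = 790
Step 2: Count the number of values: n = 14
Step 3: Mean = sum / n = 790 / 14 = 56.4286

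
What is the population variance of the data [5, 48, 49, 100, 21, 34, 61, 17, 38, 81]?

773.04

Step 1: Compute the mean: (5 + 48 + 49 + 100 + 21 + 34 + 61 + 17 + 38 + 81) / 10 = 45.4
Step 2: Compute squared deviations from the mean:
  (5 - 45.4)^2 = 1632.16
  (48 - 45.4)^2 = 6.76
  (49 - 45.4)^2 = 12.96
  (100 - 45.4)^2 = 2981.16
  (21 - 45.4)^2 = 595.36
  (34 - 45.4)^2 = 129.96
  (61 - 45.4)^2 = 243.36
  (17 - 45.4)^2 = 806.56
  (38 - 45.4)^2 = 54.76
  (81 - 45.4)^2 = 1267.36
Step 3: Sum of squared deviations = 7730.4
Step 4: Population variance = 7730.4 / 10 = 773.04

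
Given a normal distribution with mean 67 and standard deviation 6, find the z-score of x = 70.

0.5

Step 1: Recall the z-score formula: z = (x - mu) / sigma
Step 2: Substitute values: z = (70 - 67) / 6
Step 3: z = 3 / 6 = 0.5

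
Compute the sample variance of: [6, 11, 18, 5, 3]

36.3

Step 1: Compute the mean: (6 + 11 + 18 + 5 + 3) / 5 = 8.6
Step 2: Compute squared deviations from the mean:
  (6 - 8.6)^2 = 6.76
  (11 - 8.6)^2 = 5.76
  (18 - 8.6)^2 = 88.36
  (5 - 8.6)^2 = 12.96
  (3 - 8.6)^2 = 31.36
Step 3: Sum of squared deviations = 145.2
Step 4: Sample variance = 145.2 / 4 = 36.3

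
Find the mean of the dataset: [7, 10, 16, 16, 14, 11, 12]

12.2857

Step 1: Sum all values: 7 + 10 + 16 + 16 + 14 + 11 + 12 = 86
Step 2: Count the number of values: n = 7
Step 3: Mean = sum / n = 86 / 7 = 12.2857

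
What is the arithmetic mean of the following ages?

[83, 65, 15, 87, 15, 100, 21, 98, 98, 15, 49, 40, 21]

54.3846

Step 1: Sum all values: 83 + 65 + 15 + 87 + 15 + 100 + 21 + 98 + 98 + 15 + 49 + 40 + 21 = 707
Step 2: Count the number of values: n = 13
Step 3: Mean = sum / n = 707 / 13 = 54.3846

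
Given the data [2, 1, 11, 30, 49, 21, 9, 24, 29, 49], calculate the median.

22.5

Step 1: Sort the data in ascending order: [1, 2, 9, 11, 21, 24, 29, 30, 49, 49]
Step 2: The number of values is n = 10.
Step 3: Since n is even, the median is the average of positions 5 and 6:
  Median = (21 + 24) / 2 = 22.5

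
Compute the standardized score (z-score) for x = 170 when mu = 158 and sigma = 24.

0.5

Step 1: Recall the z-score formula: z = (x - mu) / sigma
Step 2: Substitute values: z = (170 - 158) / 24
Step 3: z = 12 / 24 = 0.5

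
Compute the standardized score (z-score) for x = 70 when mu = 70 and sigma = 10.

0

Step 1: Recall the z-score formula: z = (x - mu) / sigma
Step 2: Substitute values: z = (70 - 70) / 10
Step 3: z = 0 / 10 = 0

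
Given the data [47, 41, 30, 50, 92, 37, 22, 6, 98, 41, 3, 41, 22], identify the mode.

41

Step 1: Count the frequency of each value:
  3: appears 1 time(s)
  6: appears 1 time(s)
  22: appears 2 time(s)
  30: appears 1 time(s)
  37: appears 1 time(s)
  41: appears 3 time(s)
  47: appears 1 time(s)
  50: appears 1 time(s)
  92: appears 1 time(s)
  98: appears 1 time(s)
Step 2: The value 41 appears most frequently (3 times).
Step 3: Mode = 41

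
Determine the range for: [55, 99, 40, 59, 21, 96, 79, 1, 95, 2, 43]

98

Step 1: Identify the maximum value: max = 99
Step 2: Identify the minimum value: min = 1
Step 3: Range = max - min = 99 - 1 = 98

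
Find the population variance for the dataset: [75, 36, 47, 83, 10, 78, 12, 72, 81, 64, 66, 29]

654.2431

Step 1: Compute the mean: (75 + 36 + 47 + 83 + 10 + 78 + 12 + 72 + 81 + 64 + 66 + 29) / 12 = 54.4167
Step 2: Compute squared deviations from the mean:
  (75 - 54.4167)^2 = 423.6736
  (36 - 54.4167)^2 = 339.1736
  (47 - 54.4167)^2 = 55.0069
  (83 - 54.4167)^2 = 817.0069
  (10 - 54.4167)^2 = 1972.8403
  (78 - 54.4167)^2 = 556.1736
  (12 - 54.4167)^2 = 1799.1736
  (72 - 54.4167)^2 = 309.1736
  (81 - 54.4167)^2 = 706.6736
  (64 - 54.4167)^2 = 91.8403
  (66 - 54.4167)^2 = 134.1736
  (29 - 54.4167)^2 = 646.0069
Step 3: Sum of squared deviations = 7850.9167
Step 4: Population variance = 7850.9167 / 12 = 654.2431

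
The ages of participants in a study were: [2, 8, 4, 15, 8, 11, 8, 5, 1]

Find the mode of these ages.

8

Step 1: Count the frequency of each value:
  1: appears 1 time(s)
  2: appears 1 time(s)
  4: appears 1 time(s)
  5: appears 1 time(s)
  8: appears 3 time(s)
  11: appears 1 time(s)
  15: appears 1 time(s)
Step 2: The value 8 appears most frequently (3 times).
Step 3: Mode = 8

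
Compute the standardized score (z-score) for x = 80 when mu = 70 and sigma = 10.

1

Step 1: Recall the z-score formula: z = (x - mu) / sigma
Step 2: Substitute values: z = (80 - 70) / 10
Step 3: z = 10 / 10 = 1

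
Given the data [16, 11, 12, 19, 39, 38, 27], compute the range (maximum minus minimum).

28

Step 1: Identify the maximum value: max = 39
Step 2: Identify the minimum value: min = 11
Step 3: Range = max - min = 39 - 11 = 28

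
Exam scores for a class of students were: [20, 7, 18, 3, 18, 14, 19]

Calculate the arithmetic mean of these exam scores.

14.1429

Step 1: Sum all values: 20 + 7 + 18 + 3 + 18 + 14 + 19 = 99
Step 2: Count the number of values: n = 7
Step 3: Mean = sum / n = 99 / 7 = 14.1429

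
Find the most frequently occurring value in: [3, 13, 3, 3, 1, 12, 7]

3

Step 1: Count the frequency of each value:
  1: appears 1 time(s)
  3: appears 3 time(s)
  7: appears 1 time(s)
  12: appears 1 time(s)
  13: appears 1 time(s)
Step 2: The value 3 appears most frequently (3 times).
Step 3: Mode = 3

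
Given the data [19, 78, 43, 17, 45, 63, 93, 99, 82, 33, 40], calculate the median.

45

Step 1: Sort the data in ascending order: [17, 19, 33, 40, 43, 45, 63, 78, 82, 93, 99]
Step 2: The number of values is n = 11.
Step 3: Since n is odd, the median is the middle value at position 6: 45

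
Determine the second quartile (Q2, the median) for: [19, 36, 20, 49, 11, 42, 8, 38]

28

Step 1: Sort the data: [8, 11, 19, 20, 36, 38, 42, 49]
Step 2: n = 8
Step 3: Q2 is the median. Since n is even, it is the average of the values at positions 4 and 5:
  Q2 = (20 + 36) / 2 = 28
Step 4: Q2 = 28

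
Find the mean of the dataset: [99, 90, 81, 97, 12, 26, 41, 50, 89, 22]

60.7

Step 1: Sum all values: 99 + 90 + 81 + 97 + 12 + 26 + 41 + 50 + 89 + 22 = 607
Step 2: Count the number of values: n = 10
Step 3: Mean = sum / n = 607 / 10 = 60.7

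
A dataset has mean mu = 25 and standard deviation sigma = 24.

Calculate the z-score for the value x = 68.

1.7917

Step 1: Recall the z-score formula: z = (x - mu) / sigma
Step 2: Substitute values: z = (68 - 25) / 24
Step 3: z = 43 / 24 = 1.7917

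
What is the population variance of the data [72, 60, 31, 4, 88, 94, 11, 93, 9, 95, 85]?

1270.2314

Step 1: Compute the mean: (72 + 60 + 31 + 4 + 88 + 94 + 11 + 93 + 9 + 95 + 85) / 11 = 58.3636
Step 2: Compute squared deviations from the mean:
  (72 - 58.3636)^2 = 185.9504
  (60 - 58.3636)^2 = 2.6777
  (31 - 58.3636)^2 = 748.7686
  (4 - 58.3636)^2 = 2955.405
  (88 - 58.3636)^2 = 878.314
  (94 - 58.3636)^2 = 1269.9504
  (11 - 58.3636)^2 = 2243.314
  (93 - 58.3636)^2 = 1199.6777
  (9 - 58.3636)^2 = 2436.7686
  (95 - 58.3636)^2 = 1342.2231
  (85 - 58.3636)^2 = 709.4959
Step 3: Sum of squared deviations = 13972.5455
Step 4: Population variance = 13972.5455 / 11 = 1270.2314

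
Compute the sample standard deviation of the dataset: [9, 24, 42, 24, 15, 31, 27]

10.6904

Step 1: Compute the mean: 24.5714
Step 2: Sum of squared deviations from the mean: 685.7143
Step 3: Sample variance = 685.7143 / 6 = 114.2857
Step 4: Standard deviation = sqrt(114.2857) = 10.6904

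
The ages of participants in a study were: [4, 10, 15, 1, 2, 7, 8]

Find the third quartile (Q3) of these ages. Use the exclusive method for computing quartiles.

10

Step 1: Sort the data: [1, 2, 4, 7, 8, 10, 15]
Step 2: n = 7
Step 3: Using the exclusive quartile method:
  Q1 = 2
  Q2 (median) = 7
  Q3 = 10
  IQR = Q3 - Q1 = 10 - 2 = 8
Step 4: Q3 = 10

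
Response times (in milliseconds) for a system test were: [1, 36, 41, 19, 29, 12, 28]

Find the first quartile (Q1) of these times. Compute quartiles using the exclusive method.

12

Step 1: Sort the data: [1, 12, 19, 28, 29, 36, 41]
Step 2: n = 7
Step 3: Using the exclusive quartile method:
  Q1 = 12
  Q2 (median) = 28
  Q3 = 36
  IQR = Q3 - Q1 = 36 - 12 = 24
Step 4: Q1 = 12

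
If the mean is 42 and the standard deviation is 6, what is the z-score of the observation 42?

0

Step 1: Recall the z-score formula: z = (x - mu) / sigma
Step 2: Substitute values: z = (42 - 42) / 6
Step 3: z = 0 / 6 = 0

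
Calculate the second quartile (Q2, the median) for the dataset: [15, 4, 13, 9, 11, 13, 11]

11

Step 1: Sort the data: [4, 9, 11, 11, 13, 13, 15]
Step 2: n = 7
Step 3: Q2 is the median. Since n is odd, it is the middle value at position 4: 11
Step 4: Q2 = 11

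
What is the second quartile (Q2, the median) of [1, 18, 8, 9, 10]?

9

Step 1: Sort the data: [1, 8, 9, 10, 18]
Step 2: n = 5
Step 3: Q2 is the median. Since n is odd, it is the middle value at position 3: 9
Step 4: Q2 = 9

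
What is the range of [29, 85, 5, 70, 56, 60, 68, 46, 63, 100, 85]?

95

Step 1: Identify the maximum value: max = 100
Step 2: Identify the minimum value: min = 5
Step 3: Range = max - min = 100 - 5 = 95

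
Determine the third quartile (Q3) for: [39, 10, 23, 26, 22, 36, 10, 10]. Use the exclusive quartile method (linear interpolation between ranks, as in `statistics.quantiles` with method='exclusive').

33.5

Step 1: Sort the data: [10, 10, 10, 22, 23, 26, 36, 39]
Step 2: n = 8
Step 3: Using the exclusive quartile method:
  Q1 = 10
  Q2 (median) = 22.5
  Q3 = 33.5
  IQR = Q3 - Q1 = 33.5 - 10 = 23.5
Step 4: Q3 = 33.5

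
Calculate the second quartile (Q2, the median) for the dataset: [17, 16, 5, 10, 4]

10

Step 1: Sort the data: [4, 5, 10, 16, 17]
Step 2: n = 5
Step 3: Q2 is the median. Since n is odd, it is the middle value at position 3: 10
Step 4: Q2 = 10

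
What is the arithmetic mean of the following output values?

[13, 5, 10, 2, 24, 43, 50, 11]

19.75

Step 1: Sum all values: 13 + 5 + 10 + 2 + 24 + 43 + 50 + 11 = 158
Step 2: Count the number of values: n = 8
Step 3: Mean = sum / n = 158 / 8 = 19.75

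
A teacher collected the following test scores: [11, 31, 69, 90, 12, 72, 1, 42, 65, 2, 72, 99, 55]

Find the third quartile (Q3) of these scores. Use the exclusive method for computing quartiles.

72

Step 1: Sort the data: [1, 2, 11, 12, 31, 42, 55, 65, 69, 72, 72, 90, 99]
Step 2: n = 13
Step 3: Using the exclusive quartile method:
  Q1 = 11.5
  Q2 (median) = 55
  Q3 = 72
  IQR = Q3 - Q1 = 72 - 11.5 = 60.5
Step 4: Q3 = 72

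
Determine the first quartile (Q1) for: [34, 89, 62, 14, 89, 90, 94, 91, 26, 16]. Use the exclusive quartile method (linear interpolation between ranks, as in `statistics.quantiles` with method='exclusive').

23.5

Step 1: Sort the data: [14, 16, 26, 34, 62, 89, 89, 90, 91, 94]
Step 2: n = 10
Step 3: Using the exclusive quartile method:
  Q1 = 23.5
  Q2 (median) = 75.5
  Q3 = 90.25
  IQR = Q3 - Q1 = 90.25 - 23.5 = 66.75
Step 4: Q1 = 23.5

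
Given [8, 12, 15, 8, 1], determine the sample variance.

27.7

Step 1: Compute the mean: (8 + 12 + 15 + 8 + 1) / 5 = 8.8
Step 2: Compute squared deviations from the mean:
  (8 - 8.8)^2 = 0.64
  (12 - 8.8)^2 = 10.24
  (15 - 8.8)^2 = 38.44
  (8 - 8.8)^2 = 0.64
  (1 - 8.8)^2 = 60.84
Step 3: Sum of squared deviations = 110.8
Step 4: Sample variance = 110.8 / 4 = 27.7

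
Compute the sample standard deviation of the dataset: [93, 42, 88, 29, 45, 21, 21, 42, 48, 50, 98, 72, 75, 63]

25.7419

Step 1: Compute the mean: 56.2143
Step 2: Sum of squared deviations from the mean: 8614.3571
Step 3: Sample variance = 8614.3571 / 13 = 662.6429
Step 4: Standard deviation = sqrt(662.6429) = 25.7419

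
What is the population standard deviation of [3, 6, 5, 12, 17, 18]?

5.8713

Step 1: Compute the mean: 10.1667
Step 2: Sum of squared deviations from the mean: 206.8333
Step 3: Population variance = 206.8333 / 6 = 34.4722
Step 4: Standard deviation = sqrt(34.4722) = 5.8713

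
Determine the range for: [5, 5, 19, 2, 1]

18

Step 1: Identify the maximum value: max = 19
Step 2: Identify the minimum value: min = 1
Step 3: Range = max - min = 19 - 1 = 18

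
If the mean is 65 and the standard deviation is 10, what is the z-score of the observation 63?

-0.2

Step 1: Recall the z-score formula: z = (x - mu) / sigma
Step 2: Substitute values: z = (63 - 65) / 10
Step 3: z = -2 / 10 = -0.2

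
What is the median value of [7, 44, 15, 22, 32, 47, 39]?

32

Step 1: Sort the data in ascending order: [7, 15, 22, 32, 39, 44, 47]
Step 2: The number of values is n = 7.
Step 3: Since n is odd, the median is the middle value at position 4: 32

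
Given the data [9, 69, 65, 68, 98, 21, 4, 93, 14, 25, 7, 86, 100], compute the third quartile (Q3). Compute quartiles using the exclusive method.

89.5

Step 1: Sort the data: [4, 7, 9, 14, 21, 25, 65, 68, 69, 86, 93, 98, 100]
Step 2: n = 13
Step 3: Using the exclusive quartile method:
  Q1 = 11.5
  Q2 (median) = 65
  Q3 = 89.5
  IQR = Q3 - Q1 = 89.5 - 11.5 = 78
Step 4: Q3 = 89.5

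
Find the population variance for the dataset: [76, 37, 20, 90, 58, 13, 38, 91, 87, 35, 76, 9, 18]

890.5917

Step 1: Compute the mean: (76 + 37 + 20 + 90 + 58 + 13 + 38 + 91 + 87 + 35 + 76 + 9 + 18) / 13 = 49.8462
Step 2: Compute squared deviations from the mean:
  (76 - 49.8462)^2 = 684.0237
  (37 - 49.8462)^2 = 165.0237
  (20 - 49.8462)^2 = 890.7929
  (90 - 49.8462)^2 = 1612.3314
  (58 - 49.8462)^2 = 66.4852
  (13 - 49.8462)^2 = 1357.6391
  (38 - 49.8462)^2 = 140.3314
  (91 - 49.8462)^2 = 1693.6391
  (87 - 49.8462)^2 = 1380.4083
  (35 - 49.8462)^2 = 220.4083
  (76 - 49.8462)^2 = 684.0237
  (9 - 49.8462)^2 = 1668.4083
  (18 - 49.8462)^2 = 1014.1775
Step 3: Sum of squared deviations = 11577.6923
Step 4: Population variance = 11577.6923 / 13 = 890.5917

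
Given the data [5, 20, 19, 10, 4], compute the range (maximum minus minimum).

16

Step 1: Identify the maximum value: max = 20
Step 2: Identify the minimum value: min = 4
Step 3: Range = max - min = 20 - 4 = 16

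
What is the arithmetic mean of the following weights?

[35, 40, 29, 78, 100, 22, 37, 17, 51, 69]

47.8

Step 1: Sum all values: 35 + 40 + 29 + 78 + 100 + 22 + 37 + 17 + 51 + 69 = 478
Step 2: Count the number of values: n = 10
Step 3: Mean = sum / n = 478 / 10 = 47.8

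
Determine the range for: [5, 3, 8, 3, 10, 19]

16

Step 1: Identify the maximum value: max = 19
Step 2: Identify the minimum value: min = 3
Step 3: Range = max - min = 19 - 3 = 16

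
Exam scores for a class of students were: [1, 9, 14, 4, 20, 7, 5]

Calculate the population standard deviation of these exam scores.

6.0204

Step 1: Compute the mean: 8.5714
Step 2: Sum of squared deviations from the mean: 253.7143
Step 3: Population variance = 253.7143 / 7 = 36.2449
Step 4: Standard deviation = sqrt(36.2449) = 6.0204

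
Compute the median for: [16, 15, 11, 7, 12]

12

Step 1: Sort the data in ascending order: [7, 11, 12, 15, 16]
Step 2: The number of values is n = 5.
Step 3: Since n is odd, the median is the middle value at position 3: 12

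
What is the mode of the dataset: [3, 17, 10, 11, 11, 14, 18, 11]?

11

Step 1: Count the frequency of each value:
  3: appears 1 time(s)
  10: appears 1 time(s)
  11: appears 3 time(s)
  14: appears 1 time(s)
  17: appears 1 time(s)
  18: appears 1 time(s)
Step 2: The value 11 appears most frequently (3 times).
Step 3: Mode = 11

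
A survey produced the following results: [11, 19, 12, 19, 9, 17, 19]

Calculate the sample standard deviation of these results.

4.337

Step 1: Compute the mean: 15.1429
Step 2: Sum of squared deviations from the mean: 112.8571
Step 3: Sample variance = 112.8571 / 6 = 18.8095
Step 4: Standard deviation = sqrt(18.8095) = 4.337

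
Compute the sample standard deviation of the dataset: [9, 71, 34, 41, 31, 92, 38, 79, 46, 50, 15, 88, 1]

29.4708

Step 1: Compute the mean: 45.7692
Step 2: Sum of squared deviations from the mean: 10422.3077
Step 3: Sample variance = 10422.3077 / 12 = 868.5256
Step 4: Standard deviation = sqrt(868.5256) = 29.4708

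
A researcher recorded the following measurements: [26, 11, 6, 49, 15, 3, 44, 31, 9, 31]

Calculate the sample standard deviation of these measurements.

16.14

Step 1: Compute the mean: 22.5
Step 2: Sum of squared deviations from the mean: 2344.5
Step 3: Sample variance = 2344.5 / 9 = 260.5
Step 4: Standard deviation = sqrt(260.5) = 16.14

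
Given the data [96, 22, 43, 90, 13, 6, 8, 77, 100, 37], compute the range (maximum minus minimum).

94

Step 1: Identify the maximum value: max = 100
Step 2: Identify the minimum value: min = 6
Step 3: Range = max - min = 100 - 6 = 94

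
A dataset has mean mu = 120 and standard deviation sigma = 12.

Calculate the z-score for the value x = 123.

0.25

Step 1: Recall the z-score formula: z = (x - mu) / sigma
Step 2: Substitute values: z = (123 - 120) / 12
Step 3: z = 3 / 12 = 0.25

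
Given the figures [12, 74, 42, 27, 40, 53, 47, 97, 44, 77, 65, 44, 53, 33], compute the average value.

50.5714

Step 1: Sum all values: 12 + 74 + 42 + 27 + 40 + 53 + 47 + 97 + 44 + 77 + 65 + 44 + 53 + 33 = 708
Step 2: Count the number of values: n = 14
Step 3: Mean = sum / n = 708 / 14 = 50.5714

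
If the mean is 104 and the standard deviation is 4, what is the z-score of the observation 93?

-2.75

Step 1: Recall the z-score formula: z = (x - mu) / sigma
Step 2: Substitute values: z = (93 - 104) / 4
Step 3: z = -11 / 4 = -2.75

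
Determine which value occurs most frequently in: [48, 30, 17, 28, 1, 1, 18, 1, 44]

1

Step 1: Count the frequency of each value:
  1: appears 3 time(s)
  17: appears 1 time(s)
  18: appears 1 time(s)
  28: appears 1 time(s)
  30: appears 1 time(s)
  44: appears 1 time(s)
  48: appears 1 time(s)
Step 2: The value 1 appears most frequently (3 times).
Step 3: Mode = 1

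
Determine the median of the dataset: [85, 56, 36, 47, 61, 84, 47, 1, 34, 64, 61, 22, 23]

47

Step 1: Sort the data in ascending order: [1, 22, 23, 34, 36, 47, 47, 56, 61, 61, 64, 84, 85]
Step 2: The number of values is n = 13.
Step 3: Since n is odd, the median is the middle value at position 7: 47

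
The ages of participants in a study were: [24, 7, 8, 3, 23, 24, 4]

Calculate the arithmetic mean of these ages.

13.2857

Step 1: Sum all values: 24 + 7 + 8 + 3 + 23 + 24 + 4 = 93
Step 2: Count the number of values: n = 7
Step 3: Mean = sum / n = 93 / 7 = 13.2857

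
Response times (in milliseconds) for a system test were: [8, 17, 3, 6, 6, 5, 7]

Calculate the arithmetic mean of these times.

7.4286

Step 1: Sum all values: 8 + 17 + 3 + 6 + 6 + 5 + 7 = 52
Step 2: Count the number of values: n = 7
Step 3: Mean = sum / n = 52 / 7 = 7.4286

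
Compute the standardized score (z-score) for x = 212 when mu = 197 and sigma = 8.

1.875

Step 1: Recall the z-score formula: z = (x - mu) / sigma
Step 2: Substitute values: z = (212 - 197) / 8
Step 3: z = 15 / 8 = 1.875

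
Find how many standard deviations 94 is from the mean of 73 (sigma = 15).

1.4

Step 1: Recall the z-score formula: z = (x - mu) / sigma
Step 2: Substitute values: z = (94 - 73) / 15
Step 3: z = 21 / 15 = 1.4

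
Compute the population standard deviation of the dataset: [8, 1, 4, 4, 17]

5.5642

Step 1: Compute the mean: 6.8
Step 2: Sum of squared deviations from the mean: 154.8
Step 3: Population variance = 154.8 / 5 = 30.96
Step 4: Standard deviation = sqrt(30.96) = 5.5642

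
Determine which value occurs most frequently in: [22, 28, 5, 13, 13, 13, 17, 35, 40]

13

Step 1: Count the frequency of each value:
  5: appears 1 time(s)
  13: appears 3 time(s)
  17: appears 1 time(s)
  22: appears 1 time(s)
  28: appears 1 time(s)
  35: appears 1 time(s)
  40: appears 1 time(s)
Step 2: The value 13 appears most frequently (3 times).
Step 3: Mode = 13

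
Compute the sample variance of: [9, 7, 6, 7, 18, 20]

38.1667

Step 1: Compute the mean: (9 + 7 + 6 + 7 + 18 + 20) / 6 = 11.1667
Step 2: Compute squared deviations from the mean:
  (9 - 11.1667)^2 = 4.6944
  (7 - 11.1667)^2 = 17.3611
  (6 - 11.1667)^2 = 26.6944
  (7 - 11.1667)^2 = 17.3611
  (18 - 11.1667)^2 = 46.6944
  (20 - 11.1667)^2 = 78.0278
Step 3: Sum of squared deviations = 190.8333
Step 4: Sample variance = 190.8333 / 5 = 38.1667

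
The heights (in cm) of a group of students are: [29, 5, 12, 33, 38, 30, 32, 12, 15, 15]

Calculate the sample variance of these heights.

130.7667

Step 1: Compute the mean: (29 + 5 + 12 + 33 + 38 + 30 + 32 + 12 + 15 + 15) / 10 = 22.1
Step 2: Compute squared deviations from the mean:
  (29 - 22.1)^2 = 47.61
  (5 - 22.1)^2 = 292.41
  (12 - 22.1)^2 = 102.01
  (33 - 22.1)^2 = 118.81
  (38 - 22.1)^2 = 252.81
  (30 - 22.1)^2 = 62.41
  (32 - 22.1)^2 = 98.01
  (12 - 22.1)^2 = 102.01
  (15 - 22.1)^2 = 50.41
  (15 - 22.1)^2 = 50.41
Step 3: Sum of squared deviations = 1176.9
Step 4: Sample variance = 1176.9 / 9 = 130.7667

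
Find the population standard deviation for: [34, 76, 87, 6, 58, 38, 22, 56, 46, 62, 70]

23.0074

Step 1: Compute the mean: 50.4545
Step 2: Sum of squared deviations from the mean: 5822.7273
Step 3: Population variance = 5822.7273 / 11 = 529.3388
Step 4: Standard deviation = sqrt(529.3388) = 23.0074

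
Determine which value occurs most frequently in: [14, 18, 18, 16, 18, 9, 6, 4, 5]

18

Step 1: Count the frequency of each value:
  4: appears 1 time(s)
  5: appears 1 time(s)
  6: appears 1 time(s)
  9: appears 1 time(s)
  14: appears 1 time(s)
  16: appears 1 time(s)
  18: appears 3 time(s)
Step 2: The value 18 appears most frequently (3 times).
Step 3: Mode = 18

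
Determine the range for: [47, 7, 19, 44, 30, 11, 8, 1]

46

Step 1: Identify the maximum value: max = 47
Step 2: Identify the minimum value: min = 1
Step 3: Range = max - min = 47 - 1 = 46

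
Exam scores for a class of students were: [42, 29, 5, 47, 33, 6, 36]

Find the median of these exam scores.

33

Step 1: Sort the data in ascending order: [5, 6, 29, 33, 36, 42, 47]
Step 2: The number of values is n = 7.
Step 3: Since n is odd, the median is the middle value at position 4: 33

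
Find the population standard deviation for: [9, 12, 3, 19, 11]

5.1536

Step 1: Compute the mean: 10.8
Step 2: Sum of squared deviations from the mean: 132.8
Step 3: Population variance = 132.8 / 5 = 26.56
Step 4: Standard deviation = sqrt(26.56) = 5.1536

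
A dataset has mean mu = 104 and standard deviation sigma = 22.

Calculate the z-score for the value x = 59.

-2.0455

Step 1: Recall the z-score formula: z = (x - mu) / sigma
Step 2: Substitute values: z = (59 - 104) / 22
Step 3: z = -45 / 22 = -2.0455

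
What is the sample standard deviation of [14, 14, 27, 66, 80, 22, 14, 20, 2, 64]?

27.1295

Step 1: Compute the mean: 32.3
Step 2: Sum of squared deviations from the mean: 6624.1
Step 3: Sample variance = 6624.1 / 9 = 736.0111
Step 4: Standard deviation = sqrt(736.0111) = 27.1295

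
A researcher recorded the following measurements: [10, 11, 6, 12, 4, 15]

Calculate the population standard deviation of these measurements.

3.6818

Step 1: Compute the mean: 9.6667
Step 2: Sum of squared deviations from the mean: 81.3333
Step 3: Population variance = 81.3333 / 6 = 13.5556
Step 4: Standard deviation = sqrt(13.5556) = 3.6818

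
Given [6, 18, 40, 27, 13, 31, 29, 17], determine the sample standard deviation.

11.0446

Step 1: Compute the mean: 22.625
Step 2: Sum of squared deviations from the mean: 853.875
Step 3: Sample variance = 853.875 / 7 = 121.9821
Step 4: Standard deviation = sqrt(121.9821) = 11.0446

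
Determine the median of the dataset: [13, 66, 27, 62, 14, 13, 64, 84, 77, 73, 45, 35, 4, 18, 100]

45

Step 1: Sort the data in ascending order: [4, 13, 13, 14, 18, 27, 35, 45, 62, 64, 66, 73, 77, 84, 100]
Step 2: The number of values is n = 15.
Step 3: Since n is odd, the median is the middle value at position 8: 45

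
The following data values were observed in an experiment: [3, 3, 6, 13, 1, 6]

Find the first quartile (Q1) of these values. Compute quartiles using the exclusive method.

2.5

Step 1: Sort the data: [1, 3, 3, 6, 6, 13]
Step 2: n = 6
Step 3: Using the exclusive quartile method:
  Q1 = 2.5
  Q2 (median) = 4.5
  Q3 = 7.75
  IQR = Q3 - Q1 = 7.75 - 2.5 = 5.25
Step 4: Q1 = 2.5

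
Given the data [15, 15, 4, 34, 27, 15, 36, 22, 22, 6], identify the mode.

15

Step 1: Count the frequency of each value:
  4: appears 1 time(s)
  6: appears 1 time(s)
  15: appears 3 time(s)
  22: appears 2 time(s)
  27: appears 1 time(s)
  34: appears 1 time(s)
  36: appears 1 time(s)
Step 2: The value 15 appears most frequently (3 times).
Step 3: Mode = 15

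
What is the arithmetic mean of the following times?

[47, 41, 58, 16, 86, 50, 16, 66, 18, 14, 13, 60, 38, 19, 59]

40.0667

Step 1: Sum all values: 47 + 41 + 58 + 16 + 86 + 50 + 16 + 66 + 18 + 14 + 13 + 60 + 38 + 19 + 59 = 601
Step 2: Count the number of values: n = 15
Step 3: Mean = sum / n = 601 / 15 = 40.0667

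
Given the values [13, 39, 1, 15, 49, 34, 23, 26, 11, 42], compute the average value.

25.3

Step 1: Sum all values: 13 + 39 + 1 + 15 + 49 + 34 + 23 + 26 + 11 + 42 = 253
Step 2: Count the number of values: n = 10
Step 3: Mean = sum / n = 253 / 10 = 25.3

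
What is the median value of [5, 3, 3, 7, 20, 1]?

4

Step 1: Sort the data in ascending order: [1, 3, 3, 5, 7, 20]
Step 2: The number of values is n = 6.
Step 3: Since n is even, the median is the average of positions 3 and 4:
  Median = (3 + 5) / 2 = 4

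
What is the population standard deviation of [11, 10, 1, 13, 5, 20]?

6

Step 1: Compute the mean: 10
Step 2: Sum of squared deviations from the mean: 216
Step 3: Population variance = 216 / 6 = 36
Step 4: Standard deviation = sqrt(36) = 6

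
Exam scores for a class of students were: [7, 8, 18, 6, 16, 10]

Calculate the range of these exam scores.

12

Step 1: Identify the maximum value: max = 18
Step 2: Identify the minimum value: min = 6
Step 3: Range = max - min = 18 - 6 = 12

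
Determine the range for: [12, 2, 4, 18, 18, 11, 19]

17

Step 1: Identify the maximum value: max = 19
Step 2: Identify the minimum value: min = 2
Step 3: Range = max - min = 19 - 2 = 17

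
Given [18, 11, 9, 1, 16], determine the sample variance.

44.5

Step 1: Compute the mean: (18 + 11 + 9 + 1 + 16) / 5 = 11
Step 2: Compute squared deviations from the mean:
  (18 - 11)^2 = 49
  (11 - 11)^2 = 0
  (9 - 11)^2 = 4
  (1 - 11)^2 = 100
  (16 - 11)^2 = 25
Step 3: Sum of squared deviations = 178
Step 4: Sample variance = 178 / 4 = 44.5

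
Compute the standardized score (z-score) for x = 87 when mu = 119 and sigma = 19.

-1.6842

Step 1: Recall the z-score formula: z = (x - mu) / sigma
Step 2: Substitute values: z = (87 - 119) / 19
Step 3: z = -32 / 19 = -1.6842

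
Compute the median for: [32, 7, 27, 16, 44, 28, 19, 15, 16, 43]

23

Step 1: Sort the data in ascending order: [7, 15, 16, 16, 19, 27, 28, 32, 43, 44]
Step 2: The number of values is n = 10.
Step 3: Since n is even, the median is the average of positions 5 and 6:
  Median = (19 + 27) / 2 = 23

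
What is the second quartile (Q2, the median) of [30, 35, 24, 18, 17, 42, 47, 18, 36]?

30

Step 1: Sort the data: [17, 18, 18, 24, 30, 35, 36, 42, 47]
Step 2: n = 9
Step 3: Q2 is the median. Since n is odd, it is the middle value at position 5: 30
Step 4: Q2 = 30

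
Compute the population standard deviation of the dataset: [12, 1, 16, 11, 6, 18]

5.7639

Step 1: Compute the mean: 10.6667
Step 2: Sum of squared deviations from the mean: 199.3333
Step 3: Population variance = 199.3333 / 6 = 33.2222
Step 4: Standard deviation = sqrt(33.2222) = 5.7639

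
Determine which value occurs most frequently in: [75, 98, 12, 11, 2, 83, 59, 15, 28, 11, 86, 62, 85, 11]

11

Step 1: Count the frequency of each value:
  2: appears 1 time(s)
  11: appears 3 time(s)
  12: appears 1 time(s)
  15: appears 1 time(s)
  28: appears 1 time(s)
  59: appears 1 time(s)
  62: appears 1 time(s)
  75: appears 1 time(s)
  83: appears 1 time(s)
  85: appears 1 time(s)
  86: appears 1 time(s)
  98: appears 1 time(s)
Step 2: The value 11 appears most frequently (3 times).
Step 3: Mode = 11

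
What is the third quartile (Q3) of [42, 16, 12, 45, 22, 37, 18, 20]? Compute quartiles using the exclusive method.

40.75

Step 1: Sort the data: [12, 16, 18, 20, 22, 37, 42, 45]
Step 2: n = 8
Step 3: Using the exclusive quartile method:
  Q1 = 16.5
  Q2 (median) = 21
  Q3 = 40.75
  IQR = Q3 - Q1 = 40.75 - 16.5 = 24.25
Step 4: Q3 = 40.75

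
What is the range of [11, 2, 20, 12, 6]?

18

Step 1: Identify the maximum value: max = 20
Step 2: Identify the minimum value: min = 2
Step 3: Range = max - min = 20 - 2 = 18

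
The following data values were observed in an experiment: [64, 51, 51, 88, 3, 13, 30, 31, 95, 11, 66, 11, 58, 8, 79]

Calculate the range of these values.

92

Step 1: Identify the maximum value: max = 95
Step 2: Identify the minimum value: min = 3
Step 3: Range = max - min = 95 - 3 = 92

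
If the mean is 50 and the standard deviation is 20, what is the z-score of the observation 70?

1

Step 1: Recall the z-score formula: z = (x - mu) / sigma
Step 2: Substitute values: z = (70 - 50) / 20
Step 3: z = 20 / 20 = 1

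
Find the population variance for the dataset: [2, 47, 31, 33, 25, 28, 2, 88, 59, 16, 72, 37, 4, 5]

667.9235

Step 1: Compute the mean: (2 + 47 + 31 + 33 + 25 + 28 + 2 + 88 + 59 + 16 + 72 + 37 + 4 + 5) / 14 = 32.0714
Step 2: Compute squared deviations from the mean:
  (2 - 32.0714)^2 = 904.2908
  (47 - 32.0714)^2 = 222.8622
  (31 - 32.0714)^2 = 1.148
  (33 - 32.0714)^2 = 0.8622
  (25 - 32.0714)^2 = 50.0051
  (28 - 32.0714)^2 = 16.5765
  (2 - 32.0714)^2 = 904.2908
  (88 - 32.0714)^2 = 3128.0051
  (59 - 32.0714)^2 = 725.148
  (16 - 32.0714)^2 = 258.2908
  (72 - 32.0714)^2 = 1594.2908
  (37 - 32.0714)^2 = 24.2908
  (4 - 32.0714)^2 = 788.0051
  (5 - 32.0714)^2 = 732.8622
Step 3: Sum of squared deviations = 9350.9286
Step 4: Population variance = 9350.9286 / 14 = 667.9235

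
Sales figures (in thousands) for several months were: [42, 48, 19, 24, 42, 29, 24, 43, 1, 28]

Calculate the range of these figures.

47

Step 1: Identify the maximum value: max = 48
Step 2: Identify the minimum value: min = 1
Step 3: Range = max - min = 48 - 1 = 47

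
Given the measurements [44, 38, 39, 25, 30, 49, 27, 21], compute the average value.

34.125

Step 1: Sum all values: 44 + 38 + 39 + 25 + 30 + 49 + 27 + 21 = 273
Step 2: Count the number of values: n = 8
Step 3: Mean = sum / n = 273 / 8 = 34.125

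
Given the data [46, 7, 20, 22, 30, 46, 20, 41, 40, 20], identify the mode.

20

Step 1: Count the frequency of each value:
  7: appears 1 time(s)
  20: appears 3 time(s)
  22: appears 1 time(s)
  30: appears 1 time(s)
  40: appears 1 time(s)
  41: appears 1 time(s)
  46: appears 2 time(s)
Step 2: The value 20 appears most frequently (3 times).
Step 3: Mode = 20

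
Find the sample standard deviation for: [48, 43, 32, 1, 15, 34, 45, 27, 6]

17.1351

Step 1: Compute the mean: 27.8889
Step 2: Sum of squared deviations from the mean: 2348.8889
Step 3: Sample variance = 2348.8889 / 8 = 293.6111
Step 4: Standard deviation = sqrt(293.6111) = 17.1351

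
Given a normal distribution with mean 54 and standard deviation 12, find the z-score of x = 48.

-0.5

Step 1: Recall the z-score formula: z = (x - mu) / sigma
Step 2: Substitute values: z = (48 - 54) / 12
Step 3: z = -6 / 12 = -0.5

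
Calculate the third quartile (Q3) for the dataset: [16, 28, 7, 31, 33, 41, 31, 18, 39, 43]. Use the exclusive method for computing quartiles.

39.5

Step 1: Sort the data: [7, 16, 18, 28, 31, 31, 33, 39, 41, 43]
Step 2: n = 10
Step 3: Using the exclusive quartile method:
  Q1 = 17.5
  Q2 (median) = 31
  Q3 = 39.5
  IQR = Q3 - Q1 = 39.5 - 17.5 = 22
Step 4: Q3 = 39.5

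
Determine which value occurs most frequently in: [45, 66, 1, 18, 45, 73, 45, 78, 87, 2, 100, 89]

45

Step 1: Count the frequency of each value:
  1: appears 1 time(s)
  2: appears 1 time(s)
  18: appears 1 time(s)
  45: appears 3 time(s)
  66: appears 1 time(s)
  73: appears 1 time(s)
  78: appears 1 time(s)
  87: appears 1 time(s)
  89: appears 1 time(s)
  100: appears 1 time(s)
Step 2: The value 45 appears most frequently (3 times).
Step 3: Mode = 45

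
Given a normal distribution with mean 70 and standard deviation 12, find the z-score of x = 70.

0

Step 1: Recall the z-score formula: z = (x - mu) / sigma
Step 2: Substitute values: z = (70 - 70) / 12
Step 3: z = 0 / 12 = 0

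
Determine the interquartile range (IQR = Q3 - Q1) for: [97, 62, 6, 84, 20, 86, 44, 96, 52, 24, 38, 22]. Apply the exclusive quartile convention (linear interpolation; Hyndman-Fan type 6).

63

Step 1: Sort the data: [6, 20, 22, 24, 38, 44, 52, 62, 84, 86, 96, 97]
Step 2: n = 12
Step 3: Using the exclusive quartile method:
  Q1 = 22.5
  Q2 (median) = 48
  Q3 = 85.5
  IQR = Q3 - Q1 = 85.5 - 22.5 = 63
Step 4: IQR = 63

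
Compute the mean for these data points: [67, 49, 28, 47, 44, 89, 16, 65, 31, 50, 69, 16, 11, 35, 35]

43.4667

Step 1: Sum all values: 67 + 49 + 28 + 47 + 44 + 89 + 16 + 65 + 31 + 50 + 69 + 16 + 11 + 35 + 35 = 652
Step 2: Count the number of values: n = 15
Step 3: Mean = sum / n = 652 / 15 = 43.4667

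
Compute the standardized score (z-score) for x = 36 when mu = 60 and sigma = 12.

-2

Step 1: Recall the z-score formula: z = (x - mu) / sigma
Step 2: Substitute values: z = (36 - 60) / 12
Step 3: z = -24 / 12 = -2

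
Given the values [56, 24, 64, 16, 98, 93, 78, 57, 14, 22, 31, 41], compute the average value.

49.5

Step 1: Sum all values: 56 + 24 + 64 + 16 + 98 + 93 + 78 + 57 + 14 + 22 + 31 + 41 = 594
Step 2: Count the number of values: n = 12
Step 3: Mean = sum / n = 594 / 12 = 49.5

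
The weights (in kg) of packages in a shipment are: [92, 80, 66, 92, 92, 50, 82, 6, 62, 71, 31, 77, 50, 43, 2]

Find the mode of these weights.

92

Step 1: Count the frequency of each value:
  2: appears 1 time(s)
  6: appears 1 time(s)
  31: appears 1 time(s)
  43: appears 1 time(s)
  50: appears 2 time(s)
  62: appears 1 time(s)
  66: appears 1 time(s)
  71: appears 1 time(s)
  77: appears 1 time(s)
  80: appears 1 time(s)
  82: appears 1 time(s)
  92: appears 3 time(s)
Step 2: The value 92 appears most frequently (3 times).
Step 3: Mode = 92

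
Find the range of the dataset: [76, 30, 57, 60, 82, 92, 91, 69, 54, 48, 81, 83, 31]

62

Step 1: Identify the maximum value: max = 92
Step 2: Identify the minimum value: min = 30
Step 3: Range = max - min = 92 - 30 = 62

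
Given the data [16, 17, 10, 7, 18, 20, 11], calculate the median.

16

Step 1: Sort the data in ascending order: [7, 10, 11, 16, 17, 18, 20]
Step 2: The number of values is n = 7.
Step 3: Since n is odd, the median is the middle value at position 4: 16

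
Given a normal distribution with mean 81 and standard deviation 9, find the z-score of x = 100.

2.1111

Step 1: Recall the z-score formula: z = (x - mu) / sigma
Step 2: Substitute values: z = (100 - 81) / 9
Step 3: z = 19 / 9 = 2.1111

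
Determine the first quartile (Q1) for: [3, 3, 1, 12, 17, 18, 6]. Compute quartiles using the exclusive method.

3

Step 1: Sort the data: [1, 3, 3, 6, 12, 17, 18]
Step 2: n = 7
Step 3: Using the exclusive quartile method:
  Q1 = 3
  Q2 (median) = 6
  Q3 = 17
  IQR = Q3 - Q1 = 17 - 3 = 14
Step 4: Q1 = 3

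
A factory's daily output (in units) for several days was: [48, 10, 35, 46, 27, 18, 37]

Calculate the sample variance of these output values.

198.2857

Step 1: Compute the mean: (48 + 10 + 35 + 46 + 27 + 18 + 37) / 7 = 31.5714
Step 2: Compute squared deviations from the mean:
  (48 - 31.5714)^2 = 269.898
  (10 - 31.5714)^2 = 465.3265
  (35 - 31.5714)^2 = 11.7551
  (46 - 31.5714)^2 = 208.1837
  (27 - 31.5714)^2 = 20.898
  (18 - 31.5714)^2 = 184.1837
  (37 - 31.5714)^2 = 29.4694
Step 3: Sum of squared deviations = 1189.7143
Step 4: Sample variance = 1189.7143 / 6 = 198.2857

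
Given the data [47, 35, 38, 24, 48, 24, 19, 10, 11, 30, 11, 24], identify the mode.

24

Step 1: Count the frequency of each value:
  10: appears 1 time(s)
  11: appears 2 time(s)
  19: appears 1 time(s)
  24: appears 3 time(s)
  30: appears 1 time(s)
  35: appears 1 time(s)
  38: appears 1 time(s)
  47: appears 1 time(s)
  48: appears 1 time(s)
Step 2: The value 24 appears most frequently (3 times).
Step 3: Mode = 24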